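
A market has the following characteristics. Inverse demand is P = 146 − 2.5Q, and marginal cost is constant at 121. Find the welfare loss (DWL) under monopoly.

Under competition P = MC = 121, so Q = (146 − 121)/2.5 = 10.
The monopolist equates marginal revenue to marginal cost: 146 − 5Q = 121, so Q = 5. From demand, P = 133.5.
DWL is the triangle between Q = 5 and Q = 10: ½·(10 − 5)·(133.5 − 121) = 31.25.

DWL = 31.25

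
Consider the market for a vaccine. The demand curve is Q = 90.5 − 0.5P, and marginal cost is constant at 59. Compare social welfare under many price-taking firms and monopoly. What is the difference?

Inverting demand: P = 181 − 2Q.
Perfect competition: P = MC = 59, so 181 − 2Q = 59 and Q = 61.
CS = ½·(181 − 59)·61 = 3721; PS = (59 − 59)·61 = 0; TS = 3721.
A monopolist chooses Q where MR = MC. MR = 181 − 4Q; setting this equal to 59 gives Q = 30.5 and P = 120.
CS = ½·(181 − 120)·30.5 = 930.25; PS = (120 − 59)·30.5 = 1860.5; TS = 2790.75.
Change in social welfare: 2790.75 − 3721 = −930.25.

TS falls by 930.25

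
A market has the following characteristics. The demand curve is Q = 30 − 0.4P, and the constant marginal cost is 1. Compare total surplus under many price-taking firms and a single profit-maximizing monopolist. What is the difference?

TS falls by 273.8

Inverting demand: P = 75 − 2.5Q.
Competitive firms price at marginal cost: P = 1, giving Q = 29.6.
CS = ½·(75 − 1)·29.6 = 1095.2; PS = (1 − 1)·29.6 = 0; TS = 1095.2.
A monopolist chooses Q where MR = MC. MR = 75 − 5Q; setting this equal to 1 gives Q = 14.8 and P = 38.
CS = ½·(75 − 38)·14.8 = 273.8; PS = (38 − 1)·14.8 = 547.6; TS = 821.4.
Change in total surplus: 821.4 − 1095.2 = −273.8.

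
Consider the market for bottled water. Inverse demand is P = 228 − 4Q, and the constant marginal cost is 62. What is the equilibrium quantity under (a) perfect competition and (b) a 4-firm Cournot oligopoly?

Competitive firms price at marginal cost: P = 62, giving Q = 41.5.
With 4 symmetric Cournot firms, each firm's FOC gives 228 − 20q = 62, so q = 8.3, Q = 4·8.3 = 33.2, and P = 95.2.

Competition: Q = 41.5; Cournot: Q = 33.2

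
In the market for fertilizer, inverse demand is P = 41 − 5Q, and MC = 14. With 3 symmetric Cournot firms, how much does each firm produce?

Cournot with 3 identical firms: the symmetric best-response condition is 41 − 20q = 14. Each firm produces q = 1.35, total output Q = 4.05, price P = 20.75.

q_i = 1.35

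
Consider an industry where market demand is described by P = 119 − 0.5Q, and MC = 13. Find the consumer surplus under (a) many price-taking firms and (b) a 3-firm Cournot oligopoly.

Competitive firms price at marginal cost: P = 13, giving Q = 212.
CS = ½·(119 − 13)·212 = 11236.
In a 3-firm Cournot equilibrium, symmetry and the first-order condition give q = (119 − 13)/(2) = 53. So Q = 159 and P = 39.5.
CS = ½·(119 − 39.5)·159 = 6320.25.

Competition: CS = 11236; Cournot: CS = 6320.25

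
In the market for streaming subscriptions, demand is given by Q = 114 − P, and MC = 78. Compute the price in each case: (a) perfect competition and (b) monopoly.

Inverting demand: P = 114 − Q.
Perfect competition: P = MC = 78, so 114 − Q = 78 and Q = 36.
A monopolist chooses Q where MR = MC. MR = 114 − 2Q; setting this equal to 78 gives Q = 18 and P = 96.

Competition: P = 78; Monopoly: P = 96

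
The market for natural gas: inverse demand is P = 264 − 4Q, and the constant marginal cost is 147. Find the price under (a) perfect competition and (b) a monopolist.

Under competition P = MC = 147, so Q = (264 − 147)/4 = 29.25.
The monopolist equates marginal revenue to marginal cost: 264 − 8Q = 147, so Q = 14.625. From demand, P = 205.5.

Competition: P = 147; Monopoly: P = 205.5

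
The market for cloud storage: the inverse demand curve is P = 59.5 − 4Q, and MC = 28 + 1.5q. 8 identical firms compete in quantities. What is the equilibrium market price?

With 8 symmetric Cournot firms, each firm's FOC gives 59.5 − 36q = 28 + 1.5q, so q = 0.84, Q = 8·0.84 = 6.72, and P = 32.62.

P = 32.62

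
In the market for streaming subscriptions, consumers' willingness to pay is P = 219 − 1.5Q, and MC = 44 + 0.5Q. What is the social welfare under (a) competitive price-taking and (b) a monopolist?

Competitive equilibrium sets price equal to marginal cost: 219 − 1.5Q = 44 + 0.5Q, so Q = 87.5 and P = 87.75.
CS = ½·(219 − 87.75)·87.5 = 91875/16; PS = (87.75·87.5 − 44·87.5 − ½·0.5·87.5²) = 30625/16; TS = 7656.25.
The monopolist equates marginal revenue to marginal cost: 219 − 3Q = 44 + 0.5Q, so Q = 50. From demand, P = 144.
CS = ½·(219 − 144)·50 = 1875; PS = (144·50 − 44·50 − ½·0.5·50²) = 4375; TS = 6250.

Competition: TS = 7656.25; Monopoly: TS = 6250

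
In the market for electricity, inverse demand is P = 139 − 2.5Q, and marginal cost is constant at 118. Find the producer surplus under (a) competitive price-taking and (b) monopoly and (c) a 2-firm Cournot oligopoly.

Under competition P = MC = 118, so Q = (139 − 118)/2.5 = 8.4.
PS = (118 − 118)·8.4 = 0.
The monopolist equates marginal revenue to marginal cost: 139 − 5Q = 118, so Q = 4.2. From demand, P = 128.5.
PS = (128.5 − 118)·4.2 = 44.1.
Cournot with 2 identical firms: the symmetric best-response condition is 139 − 7.5q = 118. Each firm produces q = 2.8, total output Q = 5.6, price P = 125.
PS = (125 − 118)·5.6 = 39.2.

Competition: PS = 0; Monopoly: PS = 44.1; Cournot: PS = 39.2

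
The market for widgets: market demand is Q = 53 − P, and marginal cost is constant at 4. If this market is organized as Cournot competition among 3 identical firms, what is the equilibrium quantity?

Q = 36.75

Inverting demand: P = 53 − Q.
With 3 symmetric Cournot firms, each firm's FOC gives 53 − 4q = 4, so q = 12.25, Q = 3·12.25 = 36.75, and P = 16.25.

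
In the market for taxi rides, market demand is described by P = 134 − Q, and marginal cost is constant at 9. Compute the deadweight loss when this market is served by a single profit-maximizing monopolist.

Perfect competition: P = MC = 9, so 134 − Q = 9 and Q = 125.
Monopoly sets MR = MC: 134 − 2Q = 9 ⇒ Q = 62.5, P = 134 − 62.5 = 71.5.
DWL is the triangle between Q = 62.5 and Q = 125: ½·(125 − 62.5)·(71.5 − 9) = 1953.125.

DWL = 1953.125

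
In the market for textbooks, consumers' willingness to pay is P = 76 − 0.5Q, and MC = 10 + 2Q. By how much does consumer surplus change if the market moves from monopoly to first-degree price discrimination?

A monopolist chooses Q where MR = MC. MR = 76 − Q; setting this equal to 10 + 2Q gives Q = 22 and P = 65.
CS = ½·(76 − 65)·22 = 121.
With perfect price discrimination, output is the efficient level Q = 26.4 (where demand meets MC), but every buyer pays their willingness to pay: CS = 0 and PS = total surplus.
CS = 0.
Change in consumer surplus: 0 − 121 = −121.

CS falls by 121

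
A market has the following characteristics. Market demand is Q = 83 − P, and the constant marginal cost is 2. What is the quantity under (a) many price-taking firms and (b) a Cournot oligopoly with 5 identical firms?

Inverting demand: P = 83 − Q.
Competitive firms price at marginal cost: P = 2, giving Q = 81.
With 5 symmetric Cournot firms, each firm's FOC gives 83 − 6q = 2, so q = 13.5, Q = 5·13.5 = 67.5, and P = 15.5.

Competition: Q = 81; Cournot: Q = 67.5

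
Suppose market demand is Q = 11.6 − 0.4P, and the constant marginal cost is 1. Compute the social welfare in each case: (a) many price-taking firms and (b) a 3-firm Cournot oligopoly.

Competition: TS = 156.8; Cournot: TS = 147

Inverting demand: P = 29 − 2.5Q.
Competitive firms price at marginal cost: P = 1, giving Q = 11.2.
CS = ½·(29 − 1)·11.2 = 156.8; PS = (1 − 1)·11.2 = 0; TS = 156.8.
In a 3-firm Cournot equilibrium, symmetry and the first-order condition give q = (29 − 1)/(10) = 2.8. So Q = 8.4 and P = 8.
CS = ½·(29 − 8)·8.4 = 88.2; PS = (8 − 1)·8.4 = 58.8; TS = 147.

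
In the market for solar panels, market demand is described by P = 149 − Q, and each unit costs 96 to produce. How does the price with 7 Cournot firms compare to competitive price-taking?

With 7 symmetric Cournot firms, each firm's FOC gives 149 − 8q = 96, so q = 6.625, Q = 7·6.625 = 46.375, and P = 102.625.
Under competition P = MC = 96, so Q = (149 − 96)/1 = 53.

Cournot: P = 102.625; Competition: P = 96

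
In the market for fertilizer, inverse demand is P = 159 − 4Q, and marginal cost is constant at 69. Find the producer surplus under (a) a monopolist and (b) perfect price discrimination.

Monopoly: PS = 506.25; Perfect PD: PS = 1012.5

A monopolist chooses Q where MR = MC. MR = 159 − 8Q; setting this equal to 69 gives Q = 11.25 and P = 114.
PS = (114 − 69)·11.25 = 506.25.
Under first-degree price discrimination the firm charges each unit its demand price and produces up to where P = MC, i.e. Q = 22.5. Consumer surplus is zero; producer surplus equals total surplus.
PS = ½·(159 − 69)·22.5 = 1012.5.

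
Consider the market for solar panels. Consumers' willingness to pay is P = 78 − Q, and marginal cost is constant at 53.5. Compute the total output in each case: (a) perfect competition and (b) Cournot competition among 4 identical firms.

Competition: Q = 24.5; Cournot: Q = 19.6

Under competition P = MC = 53.5, so Q = (78 − 53.5)/1 = 24.5.
Cournot with 4 identical firms: the symmetric best-response condition is 78 − 5q = 53.5. Each firm produces q = 4.9, total output Q = 19.6, price P = 58.4.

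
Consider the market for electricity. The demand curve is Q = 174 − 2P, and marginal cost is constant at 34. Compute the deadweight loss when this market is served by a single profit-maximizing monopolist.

DWL = 702.25

Inverting demand: P = 87 − 0.5Q.
Perfect competition: P = MC = 34, so 87 − 0.5Q = 34 and Q = 106.
Monopoly sets MR = MC: 87 − Q = 34 ⇒ Q = 53, P = 87 − 0.5·53 = 60.5.
DWL is the triangle between Q = 53 and Q = 106: ½·(106 − 53)·(60.5 − 34) = 702.25.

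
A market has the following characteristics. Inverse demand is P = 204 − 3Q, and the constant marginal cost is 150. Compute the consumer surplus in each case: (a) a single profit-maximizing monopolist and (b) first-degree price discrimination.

Monopoly sets MR = MC: 204 − 6Q = 150 ⇒ Q = 9, P = 204 − 3·9 = 177.
CS = ½·(204 − 177)·9 = 121.5.
Under first-degree price discrimination the firm charges each unit its demand price and produces up to where P = MC, i.e. Q = 18. Consumer surplus is zero; producer surplus equals total surplus.
CS = 0.

Monopoly: CS = 121.5; Perfect PD: CS = 0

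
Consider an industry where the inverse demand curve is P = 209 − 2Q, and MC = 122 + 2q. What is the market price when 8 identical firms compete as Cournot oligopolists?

P = 139.4

With 8 symmetric Cournot firms, each firm's FOC gives 209 − 18q = 122 + 2q, so q = 4.35, Q = 8·4.35 = 34.8, and P = 139.4.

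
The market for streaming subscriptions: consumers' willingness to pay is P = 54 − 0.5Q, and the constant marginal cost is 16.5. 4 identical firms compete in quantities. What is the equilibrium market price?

P = 24

Cournot with 4 identical firms: the symmetric best-response condition is 54 − 2.5q = 16.5. Each firm produces q = 15, total output Q = 60, price P = 24.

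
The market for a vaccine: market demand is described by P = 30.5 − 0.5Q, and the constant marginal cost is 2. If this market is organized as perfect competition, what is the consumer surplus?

Under competition P = MC = 2, so Q = (30.5 − 2)/0.5 = 57.
CS = ½·(30.5 − 2)·57 = 812.25.

CS = 812.25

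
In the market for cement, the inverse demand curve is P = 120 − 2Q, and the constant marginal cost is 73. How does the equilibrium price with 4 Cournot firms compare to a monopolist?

With 4 symmetric Cournot firms, each firm's FOC gives 120 − 10q = 73, so q = 4.7, Q = 4·4.7 = 18.8, and P = 82.4.
The monopolist equates marginal revenue to marginal cost: 120 − 4Q = 73, so Q = 11.75. From demand, P = 96.5.

Cournot: P = 82.4; Monopoly: P = 96.5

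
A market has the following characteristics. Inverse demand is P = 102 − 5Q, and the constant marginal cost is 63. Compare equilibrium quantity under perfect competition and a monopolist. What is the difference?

Equilibrium quantity falls by 3.9

Competitive firms price at marginal cost: P = 63, giving Q = 7.8.
Monopoly sets MR = MC: 102 − 10Q = 63 ⇒ Q = 3.9, P = 102 − 5·3.9 = 82.5.
Change in equilibrium quantity: 3.9 − 7.8 = −3.9.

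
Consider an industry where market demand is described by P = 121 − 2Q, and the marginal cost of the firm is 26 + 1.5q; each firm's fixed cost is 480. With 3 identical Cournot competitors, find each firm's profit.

In a 3-firm Cournot equilibrium, symmetry and the first-order condition give q = (121 − 26)/(9.5) = 10. So Q = 30 and P = 61.
Each firm's profit = 61·10 − (26·10 + ½·1.5·10²) − 480 = −205.

π_i = −205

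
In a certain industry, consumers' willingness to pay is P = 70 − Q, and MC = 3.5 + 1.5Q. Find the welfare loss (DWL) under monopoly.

Competitive equilibrium sets price equal to marginal cost: 70 − Q = 3.5 + 1.5Q, so Q = 26.6 and P = 43.4.
Monopoly sets MR = MC: 70 − 2Q = 3.5 + 1.5Q ⇒ Q = 19, P = 70 − 19 = 51.
CS = ½·(70 − 43.4)·26.6 = 353.78; PS = (43.4·26.6 − 3.5·26.6 − ½·1.5·26.6²) = 530.67; TS = 884.45.
CS = ½·(70 − 51)·19 = 180.5; PS = (51·19 − 3.5·19 − ½·1.5·19²) = 631.75; TS = 812.25.
DWL = 884.45 − 812.25 = 72.2.

DWL = 72.2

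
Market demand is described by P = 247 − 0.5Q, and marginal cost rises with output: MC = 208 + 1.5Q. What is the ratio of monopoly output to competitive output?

Q_m/Q_c = 0.8

Monopoly sets MR = MC: 247 − Q = 208 + 1.5Q ⇒ Q = 15.6, P = 247 − 0.5·15.6 = 239.2.
Under competition P = MC: 247 − 0.5Q = 208 + 1.5Q ⇒ Q = 19.5, P = 237.25.
Ratio Q_m/Q_c = 15.6/19.5 = 0.8.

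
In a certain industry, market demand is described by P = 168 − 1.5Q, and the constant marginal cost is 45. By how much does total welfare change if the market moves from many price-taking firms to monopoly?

Perfect competition: P = MC = 45, so 168 − 1.5Q = 45 and Q = 82.
CS = ½·(168 − 45)·82 = 5043; PS = (45 − 45)·82 = 0; TS = 5043.
The monopolist equates marginal revenue to marginal cost: 168 − 3Q = 45, so Q = 41. From demand, P = 106.5.
CS = ½·(168 − 106.5)·41 = 1260.75; PS = (106.5 − 45)·41 = 2521.5; TS = 3782.25.
Change in total welfare: 3782.25 − 5043 = −1260.75.

TS falls by 1260.75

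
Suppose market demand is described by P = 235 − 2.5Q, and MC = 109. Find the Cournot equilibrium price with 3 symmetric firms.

P = 140.5

With 3 symmetric Cournot firms, each firm's FOC gives 235 − 10q = 109, so q = 12.6, Q = 3·12.6 = 37.8, and P = 140.5.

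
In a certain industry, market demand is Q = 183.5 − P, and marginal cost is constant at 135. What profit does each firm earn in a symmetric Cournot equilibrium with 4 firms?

π_i = 94.09

Inverting demand: P = 183.5 − Q.
In a 4-firm Cournot equilibrium, symmetry and the first-order condition give q = (183.5 − 135)/(5) = 9.7. So Q = 38.8 and P = 144.7.
Each firm's profit = (144.7 − 135)·9.7 = 94.09.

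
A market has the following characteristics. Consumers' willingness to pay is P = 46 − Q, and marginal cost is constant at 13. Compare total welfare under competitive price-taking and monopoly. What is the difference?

Competitive firms price at marginal cost: P = 13, giving Q = 33.
CS = ½·(46 − 13)·33 = 544.5; PS = (13 − 13)·33 = 0; TS = 544.5.
The monopolist equates marginal revenue to marginal cost: 46 − 2Q = 13, so Q = 16.5. From demand, P = 29.5.
CS = ½·(46 − 29.5)·16.5 = 136.125; PS = (29.5 − 13)·16.5 = 272.25; TS = 408.375.
Change in total welfare: 408.375 − 544.5 = −136.125.

Total welfare falls by 136.125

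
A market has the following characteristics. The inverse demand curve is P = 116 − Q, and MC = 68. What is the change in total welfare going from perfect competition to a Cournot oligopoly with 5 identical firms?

TS falls by 32

Competitive firms price at marginal cost: P = 68, giving Q = 48.
CS = ½·(116 − 68)·48 = 1152; PS = (68 − 68)·48 = 0; TS = 1152.
With 5 symmetric Cournot firms, each firm's FOC gives 116 − 6q = 68, so q = 8, Q = 5·8 = 40, and P = 76.
CS = ½·(116 − 76)·40 = 800; PS = (76 − 68)·40 = 320; TS = 1120.
Change in total welfare: 1120 − 1152 = −32.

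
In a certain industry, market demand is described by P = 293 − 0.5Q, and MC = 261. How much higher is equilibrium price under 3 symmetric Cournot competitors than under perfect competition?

Under competition P = MC = 261, so Q = (293 − 261)/0.5 = 64.
In a 3-firm Cournot equilibrium, symmetry and the first-order condition give q = (293 − 261)/(2) = 16. So Q = 48 and P = 269.
Change in equilibrium price: 269 − 261 = 8.

P rises by 8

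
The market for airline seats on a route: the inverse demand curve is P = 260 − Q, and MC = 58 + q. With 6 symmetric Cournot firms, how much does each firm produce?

q_i = 25.25

In a 6-firm Cournot equilibrium, symmetry and the first-order condition give q = (260 − 58)/(8) = 25.25. So Q = 151.5 and P = 108.5.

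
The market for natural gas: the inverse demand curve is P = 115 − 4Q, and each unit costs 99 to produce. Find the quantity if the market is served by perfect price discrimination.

Q = 4

With perfect price discrimination, output is the efficient level Q = 4 (where demand meets MC), but every buyer pays their willingness to pay: CS = 0 and PS = total surplus.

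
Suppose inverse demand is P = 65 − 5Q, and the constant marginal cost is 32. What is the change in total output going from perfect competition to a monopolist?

Q falls by 3.3

Competitive firms price at marginal cost: P = 32, giving Q = 6.6.
Monopoly sets MR = MC: 65 − 10Q = 32 ⇒ Q = 3.3, P = 65 − 5·3.3 = 48.5.
Change in total output: 3.3 − 6.6 = −3.3.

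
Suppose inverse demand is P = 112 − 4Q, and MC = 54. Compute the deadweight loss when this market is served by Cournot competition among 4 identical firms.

Competitive firms price at marginal cost: P = 54, giving Q = 14.5.
With 4 symmetric Cournot firms, each firm's FOC gives 112 − 20q = 54, so q = 2.9, Q = 4·2.9 = 11.6, and P = 65.6.
DWL is the triangle between Q = 11.6 and Q = 14.5: ½·(14.5 − 11.6)·(65.6 − 54) = 16.82.

DWL = 16.82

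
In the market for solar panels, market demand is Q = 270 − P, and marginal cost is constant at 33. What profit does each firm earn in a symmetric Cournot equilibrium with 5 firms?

Inverting demand: P = 270 − Q.
Cournot with 5 identical firms: the symmetric best-response condition is 270 − 6q = 33. Each firm produces q = 39.5, total output Q = 197.5, price P = 72.5.
Each firm's profit = (72.5 − 33)·39.5 = 1560.25.

π_i = 1560.25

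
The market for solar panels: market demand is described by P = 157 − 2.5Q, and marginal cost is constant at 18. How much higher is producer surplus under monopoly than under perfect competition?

Perfect competition: P = MC = 18, so 157 − 2.5Q = 18 and Q = 55.6.
PS = (18 − 18)·55.6 = 0.
The monopolist equates marginal revenue to marginal cost: 157 − 5Q = 18, so Q = 27.8. From demand, P = 87.5.
PS = (87.5 − 18)·27.8 = 1932.1.
Change in producer surplus: 1932.1 − 0 = 1932.1.

Producer surplus rises by 1932.1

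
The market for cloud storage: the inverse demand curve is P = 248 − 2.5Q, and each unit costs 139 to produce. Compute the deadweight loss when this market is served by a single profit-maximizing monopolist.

DWL = 594.05

Competitive firms price at marginal cost: P = 139, giving Q = 43.6.
The monopolist equates marginal revenue to marginal cost: 248 − 5Q = 139, so Q = 21.8. From demand, P = 193.5.
DWL is the triangle between Q = 21.8 and Q = 43.6: ½·(43.6 − 21.8)·(193.5 − 139) = 594.05.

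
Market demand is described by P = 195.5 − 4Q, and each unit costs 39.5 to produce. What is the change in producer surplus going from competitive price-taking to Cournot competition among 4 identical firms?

Competitive firms price at marginal cost: P = 39.5, giving Q = 39.
PS = (39.5 − 39.5)·39 = 0.
Cournot with 4 identical firms: the symmetric best-response condition is 195.5 − 20q = 39.5. Each firm produces q = 7.8, total output Q = 31.2, price P = 70.7.
PS = (70.7 − 39.5)·31.2 = 973.44.
Change in producer surplus: 973.44 − 0 = 973.44.

Producer surplus rises by 973.44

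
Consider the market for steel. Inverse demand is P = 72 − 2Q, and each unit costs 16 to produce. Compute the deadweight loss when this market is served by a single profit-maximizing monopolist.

Under competition P = MC = 16, so Q = (72 − 16)/2 = 28.
The monopolist equates marginal revenue to marginal cost: 72 − 4Q = 16, so Q = 14. From demand, P = 44.
DWL is the triangle between Q = 14 and Q = 28: ½·(28 − 14)·(44 − 16) = 196.

DWL = 196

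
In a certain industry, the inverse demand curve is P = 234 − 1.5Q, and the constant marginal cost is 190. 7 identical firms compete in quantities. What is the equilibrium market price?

P = 195.5

In a 7-firm Cournot equilibrium, symmetry and the first-order condition give q = (234 − 190)/(12) = 11/3. So Q = 77/3 and P = 195.5.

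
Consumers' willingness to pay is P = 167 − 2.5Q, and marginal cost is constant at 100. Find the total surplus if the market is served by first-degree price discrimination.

TS = 897.8

A perfectly discriminating monopolist sells every unit with P(Q) ≥ MC(Q), so output equals the competitive quantity Q = 26.8. Each buyer pays their reservation price, so CS = 0 and the firm captures all surplus.
TS = 897.8 (equal to competitive TS).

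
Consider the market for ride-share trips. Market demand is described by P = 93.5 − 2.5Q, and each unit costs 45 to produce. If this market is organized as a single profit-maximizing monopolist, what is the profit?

Monopoly sets MR = MC: 93.5 − 5Q = 45 ⇒ Q = 9.7, P = 93.5 − 2.5·9.7 = 69.25.
Profit = (69.25 − 45)·9.7 = 235.225.

Profit = 235.225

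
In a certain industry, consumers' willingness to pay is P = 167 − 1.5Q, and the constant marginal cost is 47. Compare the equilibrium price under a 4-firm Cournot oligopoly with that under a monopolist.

Cournot with 4 identical firms: the symmetric best-response condition is 167 − 7.5q = 47. Each firm produces q = 16, total output Q = 64, price P = 71.
A monopolist chooses Q where MR = MC. MR = 167 − 3Q; setting this equal to 47 gives Q = 40 and P = 107.

Cournot: P = 71; Monopoly: P = 107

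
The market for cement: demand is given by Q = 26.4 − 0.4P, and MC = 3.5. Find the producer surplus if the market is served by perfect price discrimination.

Inverting demand: P = 66 − 2.5Q.
Under first-degree price discrimination the firm charges each unit its demand price and produces up to where P = MC, i.e. Q = 25. Consumer surplus is zero; producer surplus equals total surplus.
PS = ½·(66 − 3.5)·25 = 781.25.

PS = 781.25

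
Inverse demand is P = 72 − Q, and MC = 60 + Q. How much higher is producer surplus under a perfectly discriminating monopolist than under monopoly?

PS rises by 12

A monopolist chooses Q where MR = MC. MR = 72 − 2Q; setting this equal to 60 + Q gives Q = 4 and P = 68.
PS = P·Q − VC(Q) = 68·4 − (60·4 + ½·1·4²) = 24.
With perfect price discrimination, output is the efficient level Q = 6 (where demand meets MC), but every buyer pays their willingness to pay: CS = 0 and PS = total surplus.
PS = ½·(72 − 60)·6 = 36.
Change in producer surplus: 36 − 24 = 12.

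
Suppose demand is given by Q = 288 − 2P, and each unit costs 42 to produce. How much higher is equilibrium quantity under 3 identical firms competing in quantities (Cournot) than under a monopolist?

Inverting demand: P = 144 − 0.5Q.
The monopolist equates marginal revenue to marginal cost: 144 − Q = 42, so Q = 102. From demand, P = 93.
In a 3-firm Cournot equilibrium, symmetry and the first-order condition give q = (144 − 42)/(2) = 51. So Q = 153 and P = 67.5.
Change in equilibrium quantity: 153 − 102 = 51.

Equilibrium quantity rises by 51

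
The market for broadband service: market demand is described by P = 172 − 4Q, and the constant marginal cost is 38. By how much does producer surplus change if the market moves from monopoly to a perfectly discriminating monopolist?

A monopolist chooses Q where MR = MC. MR = 172 − 8Q; setting this equal to 38 gives Q = 16.75 and P = 105.
PS = (105 − 38)·16.75 = 1122.25.
Under first-degree price discrimination the firm charges each unit its demand price and produces up to where P = MC, i.e. Q = 33.5. Consumer surplus is zero; producer surplus equals total surplus.
PS = ½·(172 − 38)·33.5 = 2244.5.
Change in producer surplus: 2244.5 − 1122.25 = 1122.25.

Producer surplus rises by 1122.25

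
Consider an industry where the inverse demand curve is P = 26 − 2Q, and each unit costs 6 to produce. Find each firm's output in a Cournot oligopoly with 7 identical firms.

With 7 symmetric Cournot firms, each firm's FOC gives 26 − 16q = 6, so q = 1.25, Q = 7·1.25 = 8.75, and P = 8.5.

q_i = 1.25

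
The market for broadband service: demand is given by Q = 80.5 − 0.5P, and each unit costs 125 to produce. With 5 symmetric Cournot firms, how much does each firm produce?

q_i = 3

Inverting demand: P = 161 − 2Q.
Cournot with 5 identical firms: the symmetric best-response condition is 161 − 12q = 125. Each firm produces q = 3, total output Q = 15, price P = 131.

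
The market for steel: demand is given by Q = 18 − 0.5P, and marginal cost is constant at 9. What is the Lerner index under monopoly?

Lerner index = 0.6

Inverting demand: P = 36 − 2Q.
A monopolist chooses Q where MR = MC. MR = 36 − 4Q; setting this equal to 9 gives Q = 6.75 and P = 22.5.
Lerner index = (P − MC)/P = (22.5 − 9)/22.5 = 0.6.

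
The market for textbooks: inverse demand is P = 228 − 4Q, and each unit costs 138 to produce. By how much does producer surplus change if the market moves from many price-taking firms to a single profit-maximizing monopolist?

Under competition P = MC = 138, so Q = (228 − 138)/4 = 22.5.
PS = (138 − 138)·22.5 = 0.
The monopolist equates marginal revenue to marginal cost: 228 − 8Q = 138, so Q = 11.25. From demand, P = 183.
PS = (183 − 138)·11.25 = 506.25.
Change in producer surplus: 506.25 − 0 = 506.25.

PS rises by 506.25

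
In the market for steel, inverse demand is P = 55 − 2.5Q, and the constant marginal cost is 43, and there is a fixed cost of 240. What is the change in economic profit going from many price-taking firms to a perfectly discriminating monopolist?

Economic profit rises by 28.8

Under competition P = MC = 43, so Q = (55 − 43)/2.5 = 4.8.
Profit = (43 − 43)·4.8 − 240 = −240.
With perfect price discrimination, output is the efficient level Q = 4.8 (where demand meets MC), but every buyer pays their willingness to pay: CS = 0 and PS = total surplus.
PS equals the full surplus area, 28.8. Profit = 28.8 − 240 = −211.2.
Change in economic profit: −211.2 − −240 = 28.8.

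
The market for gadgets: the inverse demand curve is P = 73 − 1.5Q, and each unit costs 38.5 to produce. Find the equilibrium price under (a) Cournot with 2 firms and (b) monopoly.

Cournot: P = 50; Monopoly: P = 55.75

In a 2-firm Cournot equilibrium, symmetry and the first-order condition give q = (73 − 38.5)/(4.5) = 23/3. So Q = 46/3 and P = 50.
A monopolist chooses Q where MR = MC. MR = 73 − 3Q; setting this equal to 38.5 gives Q = 11.5 and P = 55.75.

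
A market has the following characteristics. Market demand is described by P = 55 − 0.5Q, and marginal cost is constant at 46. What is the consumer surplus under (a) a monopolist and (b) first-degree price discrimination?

The monopolist equates marginal revenue to marginal cost: 55 − Q = 46, so Q = 9. From demand, P = 50.5.
CS = ½·(55 − 50.5)·9 = 20.25.
A perfectly discriminating monopolist sells every unit with P(Q) ≥ MC(Q), so output equals the competitive quantity Q = 18. Each buyer pays their reservation price, so CS = 0 and the firm captures all surplus.
CS = 0.

Monopoly: CS = 20.25; Perfect PD: CS = 0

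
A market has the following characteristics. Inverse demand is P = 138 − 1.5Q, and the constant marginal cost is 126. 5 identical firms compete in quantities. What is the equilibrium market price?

P = 128

With 5 symmetric Cournot firms, each firm's FOC gives 138 − 9q = 126, so q = 4/3, Q = 5·4/3 = 20/3, and P = 128.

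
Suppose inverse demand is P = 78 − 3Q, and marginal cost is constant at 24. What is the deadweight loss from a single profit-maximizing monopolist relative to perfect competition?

DWL = 121.5

Competitive firms price at marginal cost: P = 24, giving Q = 18.
A monopolist chooses Q where MR = MC. MR = 78 − 6Q; setting this equal to 24 gives Q = 9 and P = 51.
DWL is the triangle between Q = 9 and Q = 18: ½·(18 − 9)·(51 − 24) = 121.5.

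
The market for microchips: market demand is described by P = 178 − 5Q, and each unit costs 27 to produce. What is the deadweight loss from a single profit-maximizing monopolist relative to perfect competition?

DWL = 570.025

Perfect competition: P = MC = 27, so 178 − 5Q = 27 and Q = 30.2.
The monopolist equates marginal revenue to marginal cost: 178 − 10Q = 27, so Q = 15.1. From demand, P = 102.5.
DWL is the triangle between Q = 15.1 and Q = 30.2: ½·(30.2 − 15.1)·(102.5 − 27) = 570.025.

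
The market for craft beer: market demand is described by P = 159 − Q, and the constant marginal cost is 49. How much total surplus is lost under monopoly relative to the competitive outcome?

Under competition P = MC = 49, so Q = (159 − 49)/1 = 110.
Monopoly sets MR = MC: 159 − 2Q = 49 ⇒ Q = 55, P = 159 − 55 = 104.
DWL is the triangle between Q = 55 and Q = 110: ½·(110 − 55)·(104 − 49) = 1512.5.

DWL = 1512.5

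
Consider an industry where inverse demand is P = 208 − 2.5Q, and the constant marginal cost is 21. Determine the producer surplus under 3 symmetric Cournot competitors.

With 3 symmetric Cournot firms, each firm's FOC gives 208 − 10q = 21, so q = 18.7, Q = 3·18.7 = 56.1, and P = 67.75.
PS = (67.75 − 21)·56.1 = 2622.675.

PS = 2622.675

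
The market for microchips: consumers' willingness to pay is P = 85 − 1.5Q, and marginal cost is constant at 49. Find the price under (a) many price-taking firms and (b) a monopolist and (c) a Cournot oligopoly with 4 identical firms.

Competitive firms price at marginal cost: P = 49, giving Q = 24.
Monopoly sets MR = MC: 85 − 3Q = 49 ⇒ Q = 12, P = 85 − 1.5·12 = 67.
In a 4-firm Cournot equilibrium, symmetry and the first-order condition give q = (85 − 49)/(7.5) = 4.8. So Q = 19.2 and P = 56.2.

Competition: P = 49; Monopoly: P = 67; Cournot: P = 56.2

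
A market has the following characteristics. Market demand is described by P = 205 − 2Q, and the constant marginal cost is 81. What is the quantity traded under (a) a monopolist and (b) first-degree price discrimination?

Monopoly: Q = 31; Perfect PD: Q = 62

The monopolist equates marginal revenue to marginal cost: 205 − 4Q = 81, so Q = 31. From demand, P = 143.
With perfect price discrimination, output is the efficient level Q = 62 (where demand meets MC), but every buyer pays their willingness to pay: CS = 0 and PS = total surplus.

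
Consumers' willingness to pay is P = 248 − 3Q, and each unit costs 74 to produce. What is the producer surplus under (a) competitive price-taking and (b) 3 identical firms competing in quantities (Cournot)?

Under competition P = MC = 74, so Q = (248 − 74)/3 = 58.
PS = (74 − 74)·58 = 0.
Cournot with 3 identical firms: the symmetric best-response condition is 248 − 12q = 74. Each firm produces q = 14.5, total output Q = 43.5, price P = 117.5.
PS = (117.5 − 74)·43.5 = 1892.25.

Competition: PS = 0; Cournot: PS = 1892.25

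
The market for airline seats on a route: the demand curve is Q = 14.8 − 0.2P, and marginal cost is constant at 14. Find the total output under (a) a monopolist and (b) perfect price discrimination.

Monopoly: Q = 6; Perfect PD: Q = 12

Inverting demand: P = 74 − 5Q.
Monopoly sets MR = MC: 74 − 10Q = 14 ⇒ Q = 6, P = 74 − 5·6 = 44.
A perfectly discriminating monopolist sells every unit with P(Q) ≥ MC(Q), so output equals the competitive quantity Q = 12. Each buyer pays their reservation price, so CS = 0 and the firm captures all surplus.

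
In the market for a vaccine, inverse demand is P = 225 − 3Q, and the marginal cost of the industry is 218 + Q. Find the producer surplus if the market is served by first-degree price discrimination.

With perfect price discrimination, output is the efficient level Q = 1.75 (where demand meets MC), but every buyer pays their willingness to pay: CS = 0 and PS = total surplus.
PS = ½·(225 − 218)·1.75 = 6.125.

PS = 6.125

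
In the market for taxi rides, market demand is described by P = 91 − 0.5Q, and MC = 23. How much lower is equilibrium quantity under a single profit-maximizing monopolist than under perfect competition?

Equilibrium quantity falls by 68

Competitive firms price at marginal cost: P = 23, giving Q = 136.
Monopoly sets MR = MC: 91 − Q = 23 ⇒ Q = 68, P = 91 − 0.5·68 = 57.
Change in equilibrium quantity: 68 − 136 = −68.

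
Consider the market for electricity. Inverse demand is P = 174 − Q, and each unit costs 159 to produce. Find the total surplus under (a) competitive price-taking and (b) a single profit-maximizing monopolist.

Competition: TS = 112.5; Monopoly: TS = 84.375

Under competition P = MC = 159, so Q = (174 − 159)/1 = 15.
CS = ½·(174 − 159)·15 = 112.5; PS = (159 − 159)·15 = 0; TS = 112.5.
Monopoly sets MR = MC: 174 − 2Q = 159 ⇒ Q = 7.5, P = 174 − 7.5 = 166.5.
CS = ½·(174 − 166.5)·7.5 = 28.125; PS = (166.5 − 159)·7.5 = 56.25; TS = 84.375.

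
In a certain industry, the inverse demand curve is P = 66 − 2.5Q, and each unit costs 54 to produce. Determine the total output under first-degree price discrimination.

Under first-degree price discrimination the firm charges each unit its demand price and produces up to where P = MC, i.e. Q = 4.8. Consumer surplus is zero; producer surplus equals total surplus.

Q = 4.8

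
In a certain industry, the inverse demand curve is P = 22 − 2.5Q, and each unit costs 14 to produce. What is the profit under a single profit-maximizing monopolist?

Profit = 6.4

A monopolist chooses Q where MR = MC. MR = 22 − 5Q; setting this equal to 14 gives Q = 1.6 and P = 18.
Profit = (18 − 14)·1.6 = 6.4.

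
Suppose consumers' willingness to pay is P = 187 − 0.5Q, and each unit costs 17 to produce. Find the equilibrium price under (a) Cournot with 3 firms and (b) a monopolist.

Cournot with 3 identical firms: the symmetric best-response condition is 187 − 2q = 17. Each firm produces q = 85, total output Q = 255, price P = 59.5.
The monopolist equates marginal revenue to marginal cost: 187 − Q = 17, so Q = 170. From demand, P = 102.

Cournot: P = 59.5; Monopoly: P = 102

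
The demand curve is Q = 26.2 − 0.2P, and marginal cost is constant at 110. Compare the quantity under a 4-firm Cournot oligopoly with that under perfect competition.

Inverting demand: P = 131 − 5Q.
Cournot with 4 identical firms: the symmetric best-response condition is 131 − 25q = 110. Each firm produces q = 0.84, total output Q = 3.36, price P = 114.2.
Under competition P = MC = 110, so Q = (131 − 110)/5 = 4.2.

Cournot: Q = 3.36; Competition: Q = 4.2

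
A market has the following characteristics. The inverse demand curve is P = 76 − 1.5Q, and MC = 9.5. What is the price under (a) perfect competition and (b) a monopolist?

Competition: P = 9.5; Monopoly: P = 42.75

Perfect competition: P = MC = 9.5, so 76 − 1.5Q = 9.5 and Q = 133/3.
Monopoly sets MR = MC: 76 − 3Q = 9.5 ⇒ Q = 133/6, P = 76 − 1.5·133/6 = 42.75.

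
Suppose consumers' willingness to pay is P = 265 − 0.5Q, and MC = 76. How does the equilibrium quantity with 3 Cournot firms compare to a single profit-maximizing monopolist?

Cournot: Q = 283.5; Monopoly: Q = 189

With 3 symmetric Cournot firms, each firm's FOC gives 265 − 2q = 76, so q = 94.5, Q = 3·94.5 = 283.5, and P = 123.25.
A monopolist chooses Q where MR = MC. MR = 265 − Q; setting this equal to 76 gives Q = 189 and P = 170.5.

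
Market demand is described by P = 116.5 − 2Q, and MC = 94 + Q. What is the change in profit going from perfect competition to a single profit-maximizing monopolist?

Competitive equilibrium sets price equal to marginal cost: 116.5 − 2Q = 94 + Q, so Q = 7.5 and P = 101.5.
Profit = 101.5·7.5 − (94·7.5 + ½·1·7.5²) = 28.125.
The monopolist equates marginal revenue to marginal cost: 116.5 − 4Q = 94 + Q, so Q = 4.5. From demand, P = 107.5.
Profit = 107.5·4.5 − (94·4.5 + ½·1·4.5²) = 50.625.
Change in profit: 50.625 − 28.125 = 22.5.

Profit rises by 22.5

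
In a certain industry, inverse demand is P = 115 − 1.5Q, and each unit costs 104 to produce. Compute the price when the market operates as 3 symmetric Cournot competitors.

P = 106.75

In a 3-firm Cournot equilibrium, symmetry and the first-order condition give q = (115 − 104)/(6) = 11/6. So Q = 5.5 and P = 106.75.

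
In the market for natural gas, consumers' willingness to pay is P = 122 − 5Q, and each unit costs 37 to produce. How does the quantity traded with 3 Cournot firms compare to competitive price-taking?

Cournot: Q = 12.75; Competition: Q = 17

With 3 symmetric Cournot firms, each firm's FOC gives 122 − 20q = 37, so q = 4.25, Q = 3·4.25 = 12.75, and P = 58.25.
Perfect competition: P = MC = 37, so 122 − 5Q = 37 and Q = 17.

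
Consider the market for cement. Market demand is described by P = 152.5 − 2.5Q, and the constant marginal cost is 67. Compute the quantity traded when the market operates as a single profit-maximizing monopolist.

The monopolist equates marginal revenue to marginal cost: 152.5 − 5Q = 67, so Q = 17.1. From demand, P = 109.75.

Q = 17.1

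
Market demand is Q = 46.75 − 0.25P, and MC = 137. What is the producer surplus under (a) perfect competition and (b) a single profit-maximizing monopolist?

Competition: PS = 0; Monopoly: PS = 156.25

Inverting demand: P = 187 − 4Q.
Perfect competition: P = MC = 137, so 187 − 4Q = 137 and Q = 12.5.
PS = (137 − 137)·12.5 = 0.
Monopoly sets MR = MC: 187 − 8Q = 137 ⇒ Q = 6.25, P = 187 − 4·6.25 = 162.
PS = (162 − 137)·6.25 = 156.25.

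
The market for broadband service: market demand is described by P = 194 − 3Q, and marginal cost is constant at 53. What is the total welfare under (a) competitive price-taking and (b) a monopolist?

Under competition P = MC = 53, so Q = (194 − 53)/3 = 47.
CS = ½·(194 − 53)·47 = 3313.5; PS = (53 − 53)·47 = 0; TS = 3313.5.
The monopolist equates marginal revenue to marginal cost: 194 − 6Q = 53, so Q = 23.5. From demand, P = 123.5.
CS = ½·(194 − 123.5)·23.5 = 828.375; PS = (123.5 − 53)·23.5 = 1656.75; TS = 2485.125.

Competition: TS = 3313.5; Monopoly: TS = 2485.125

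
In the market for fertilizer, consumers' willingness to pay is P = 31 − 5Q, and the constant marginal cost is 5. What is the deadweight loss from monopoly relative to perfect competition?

Competitive firms price at marginal cost: P = 5, giving Q = 5.2.
A monopolist chooses Q where MR = MC. MR = 31 − 10Q; setting this equal to 5 gives Q = 2.6 and P = 18.
DWL is the triangle between Q = 2.6 and Q = 5.2: ½·(5.2 − 2.6)·(18 − 5) = 16.9.

DWL = 16.9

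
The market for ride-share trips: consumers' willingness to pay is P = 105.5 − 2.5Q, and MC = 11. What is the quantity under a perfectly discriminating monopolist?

A perfectly discriminating monopolist sells every unit with P(Q) ≥ MC(Q), so output equals the competitive quantity Q = 37.8. Each buyer pays their reservation price, so CS = 0 and the firm captures all surplus.

Q = 37.8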